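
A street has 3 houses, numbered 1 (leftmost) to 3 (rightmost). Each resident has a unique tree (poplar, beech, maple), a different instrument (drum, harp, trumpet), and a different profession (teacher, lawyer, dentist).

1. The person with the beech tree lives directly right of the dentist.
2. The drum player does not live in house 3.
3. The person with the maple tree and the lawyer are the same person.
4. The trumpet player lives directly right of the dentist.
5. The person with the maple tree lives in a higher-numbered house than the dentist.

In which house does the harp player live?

3

House 1's tree must be poplar (nothing else left).
The person with the beech tree is narrowed to house 2 or 3; consider each.
Placing it in house 3 leads to a contradiction, so it's in house 2.
Clue 1: the dentist is in house 1.
Clue 4: the trumpet player is in house 2.
That leaves maple as the tree for house 3.
So house 3 gets harp for instrument.
Clue 3 places the lawyer in house 3.
That leaves drum as the instrument for house 1.
So house 2 gets teacher for profession.
So: house 1 = poplar/drum/dentist, house 2 = beech/trumpet/teacher, house 3 = maple/harp/lawyer.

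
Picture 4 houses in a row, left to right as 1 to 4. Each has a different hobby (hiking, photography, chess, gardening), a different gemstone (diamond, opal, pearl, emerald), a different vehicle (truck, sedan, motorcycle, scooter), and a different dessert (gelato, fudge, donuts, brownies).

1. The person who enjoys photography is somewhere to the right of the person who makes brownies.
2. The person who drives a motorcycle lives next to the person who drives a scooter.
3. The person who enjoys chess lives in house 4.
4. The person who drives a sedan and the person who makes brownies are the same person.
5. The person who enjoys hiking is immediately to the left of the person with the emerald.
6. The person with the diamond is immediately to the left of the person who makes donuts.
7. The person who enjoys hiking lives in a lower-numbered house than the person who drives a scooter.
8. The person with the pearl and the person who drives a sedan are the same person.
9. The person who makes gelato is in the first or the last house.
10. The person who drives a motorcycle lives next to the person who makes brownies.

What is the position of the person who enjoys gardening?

1

The person who enjoys chess is in house 4 (clue 3).
The person who enjoys photography is narrowed to house 2 or 3; consider each.
Placing it in house 2 leads to a contradiction, so it's in house 3.
House 4 gemstone: only opal fits.
The person who enjoys gardening is narrowed to house 1 or 2; consider each.
Placing it in house 2 leads to a contradiction, so it's in house 1.
The only hobby still possible for house 2 is hiking.
From clue 5, the person with the emerald must be in house 3.
The person with the diamond is narrowed to house 1 or 2; consider each.
Placing it in house 1 leads to a contradiction, so it's in house 2.
The person who makes donuts is in house 3 (clue 6).
House 1 gemstone: only pearl fits.
By clue 8, the person who drives a sedan is in house 1.
The person who makes brownies is in house 1 (clue 4).
By clue 10, the person who drives a motorcycle is in house 2.
The only dessert still possible for house 2 is fudge.
So house 4 gets gelato for dessert.
Clue 2: the person who drives a scooter is in house 3.
So house 4 gets truck for vehicle.
So: house 1 = gardening/pearl/sedan/brownies, house 2 = hiking/diamond/motorcycle/fudge, house 3 = photography/emerald/scooter/donuts, house 4 = chess/opal/truck/gelato.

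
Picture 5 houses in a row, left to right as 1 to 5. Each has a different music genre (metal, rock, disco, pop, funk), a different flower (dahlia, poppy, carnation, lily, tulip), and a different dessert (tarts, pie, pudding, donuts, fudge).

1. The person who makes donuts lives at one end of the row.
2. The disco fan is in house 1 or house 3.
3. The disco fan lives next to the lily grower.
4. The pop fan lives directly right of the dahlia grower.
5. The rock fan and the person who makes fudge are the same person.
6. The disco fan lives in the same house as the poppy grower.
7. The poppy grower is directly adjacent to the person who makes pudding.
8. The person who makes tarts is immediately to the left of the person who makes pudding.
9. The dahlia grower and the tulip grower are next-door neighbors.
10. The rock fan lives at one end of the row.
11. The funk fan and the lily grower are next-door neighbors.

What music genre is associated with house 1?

The disco fan is narrowed to house 1 or 3; consider each.
Placing it in house 1 leads to a contradiction, so it's in house 3.
Clue 6 places the poppy grower in house 3.
The only music genre still possible for house 4 is metal.
House 2's music genre must be pop (nothing else left).
From clue 4, the dahlia grower must be in house 1.
Clue 9: the tulip grower is in house 2.
So house 5 gets carnation for flower.
From clue 11, the funk fan must be in house 5.
House 1's music genre must be rock (nothing else left).
The only flower still possible for house 4 is lily.
By clue 5, the person who makes fudge is in house 1.
Clue 8: the person who makes pudding is in house 4.
So house 2 gets pie for dessert.
House 3 dessert: only tarts fits.
House 5's dessert must be donuts (nothing else left).
So: house 1 = rock/dahlia/fudge, house 2 = pop/tulip/pie, house 3 = disco/poppy/tarts, house 4 = metal/lily/pudding, house 5 = funk/carnation/donuts.

rock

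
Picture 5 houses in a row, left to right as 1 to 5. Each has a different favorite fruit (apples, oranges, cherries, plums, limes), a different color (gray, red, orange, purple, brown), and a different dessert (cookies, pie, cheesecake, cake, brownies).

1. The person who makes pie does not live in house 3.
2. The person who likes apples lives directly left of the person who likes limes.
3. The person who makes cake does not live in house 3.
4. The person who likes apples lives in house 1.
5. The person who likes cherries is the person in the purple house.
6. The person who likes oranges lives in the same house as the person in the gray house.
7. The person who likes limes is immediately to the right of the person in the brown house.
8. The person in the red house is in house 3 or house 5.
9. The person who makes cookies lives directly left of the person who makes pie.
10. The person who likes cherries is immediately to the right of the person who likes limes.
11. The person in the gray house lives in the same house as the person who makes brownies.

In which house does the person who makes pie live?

2

The person who likes apples is in house 1 (clue 4).
Clue 2 places the person who likes limes in house 2.
The person in the brown house is in house 1 (clue 7).
From clue 10, the person who likes cherries must be in house 3.
Clue 5: the person in the purple house is in house 3.
The only color still possible for house 2 is orange.
That leaves gray as the color for house 4.
That leaves red as the color for house 5.
By clue 6, the person who likes oranges is in house 4.
Clue 11: the person who makes brownies is in house 4.
That leaves plums as the favorite fruit for house 5.
The person who makes cookies is in house 1 (clue 9).
Clue 9: the person who makes pie is in house 2.
The only dessert still possible for house 3 is cheesecake.
The only dessert still possible for house 5 is cake.
So: house 1 = apples/brown/cookies, house 2 = limes/orange/pie, house 3 = cherries/purple/cheesecake, house 4 = oranges/gray/brownies, house 5 = plums/red/cake.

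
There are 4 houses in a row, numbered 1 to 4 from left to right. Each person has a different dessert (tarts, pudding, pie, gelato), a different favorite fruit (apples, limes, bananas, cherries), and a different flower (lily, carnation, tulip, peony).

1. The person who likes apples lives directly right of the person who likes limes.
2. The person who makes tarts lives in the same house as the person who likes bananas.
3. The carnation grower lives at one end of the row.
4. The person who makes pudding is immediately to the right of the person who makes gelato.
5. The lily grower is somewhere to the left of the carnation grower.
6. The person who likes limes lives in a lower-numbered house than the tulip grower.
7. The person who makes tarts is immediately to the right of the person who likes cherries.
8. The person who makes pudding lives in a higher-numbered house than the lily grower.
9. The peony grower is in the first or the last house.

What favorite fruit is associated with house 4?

bananas

From clue 5, the carnation grower must be in house 4.
That leaves peony as the flower for house 1.
The only dessert still possible for house 1 is pie.
House 4 favorite fruit: only bananas fits.
From clue 2, the person who makes tarts must be in house 4.
Clue 7 places the person who likes cherries in house 3.
That leaves gelato as the dessert for house 2.
House 3's dessert must be pudding (nothing else left).
The only favorite fruit still possible for house 1 is limes.
House 2's favorite fruit must be apples (nothing else left).
From clue 8, the lily grower must be in house 2.
House 3 flower: only tulip fits.
So: house 1 = pie/limes/peony, house 2 = gelato/apples/lily, house 3 = pudding/cherries/tulip, house 4 = tarts/bananas/carnation.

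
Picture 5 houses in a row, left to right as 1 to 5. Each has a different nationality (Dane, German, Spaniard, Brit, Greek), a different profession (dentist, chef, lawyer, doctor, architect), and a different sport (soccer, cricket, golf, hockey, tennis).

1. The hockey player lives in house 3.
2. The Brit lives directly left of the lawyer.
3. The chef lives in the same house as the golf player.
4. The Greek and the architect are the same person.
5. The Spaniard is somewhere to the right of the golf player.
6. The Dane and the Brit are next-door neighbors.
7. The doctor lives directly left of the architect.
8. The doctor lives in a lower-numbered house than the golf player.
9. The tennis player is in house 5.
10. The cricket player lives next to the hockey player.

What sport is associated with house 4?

Clue 1 places the hockey player in house 3.
Clue 9: the tennis player is in house 5.
House 1 sport: only soccer fits.
The chef is narrowed to house 2 or 4; consider each.
Placing it in house 2 leads to a contradiction, so it's in house 4.
Clue 3: the golf player is in house 4.
Clue 5: the Spaniard is in house 5.
That leaves cricket as the sport for house 2.
The Greek is narrowed to house 2 or 3; consider each.
Placing it in house 3 leads to a contradiction, so it's in house 2.
The architect is in house 2 (clue 4).
From clue 7, the doctor must be in house 1.
Clue 2: the Brit is in house 4.
Clue 2 places the lawyer in house 5.
From clue 6, the Dane must be in house 3.
So house 1 gets German for nationality.
House 3's profession must be dentist (nothing else left).
So: house 1 = German/doctor/soccer, house 2 = Greek/architect/cricket, house 3 = Dane/dentist/hockey, house 4 = Brit/chef/golf, house 5 = Spaniard/lawyer/tennis.

golf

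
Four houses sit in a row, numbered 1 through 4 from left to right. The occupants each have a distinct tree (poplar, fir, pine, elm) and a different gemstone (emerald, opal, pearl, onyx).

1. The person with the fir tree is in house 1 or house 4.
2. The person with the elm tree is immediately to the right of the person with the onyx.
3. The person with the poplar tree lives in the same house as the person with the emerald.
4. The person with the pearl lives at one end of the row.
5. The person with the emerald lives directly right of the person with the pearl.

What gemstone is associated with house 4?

The person with the emerald is in house 2 (clue 5).
Clue 5: the person with the pearl is in house 1.
So house 3 gets onyx for gemstone.
House 4's gemstone must be opal (nothing else left).
Clue 2 places the person with the elm tree in house 4.
Clue 3 places the person with the poplar tree in house 2.
House 3 tree: only pine fits.
House 1 tree: only fir fits.
So: house 1 = fir/pearl, house 2 = poplar/emerald, house 3 = pine/onyx, house 4 = elm/opal.

opal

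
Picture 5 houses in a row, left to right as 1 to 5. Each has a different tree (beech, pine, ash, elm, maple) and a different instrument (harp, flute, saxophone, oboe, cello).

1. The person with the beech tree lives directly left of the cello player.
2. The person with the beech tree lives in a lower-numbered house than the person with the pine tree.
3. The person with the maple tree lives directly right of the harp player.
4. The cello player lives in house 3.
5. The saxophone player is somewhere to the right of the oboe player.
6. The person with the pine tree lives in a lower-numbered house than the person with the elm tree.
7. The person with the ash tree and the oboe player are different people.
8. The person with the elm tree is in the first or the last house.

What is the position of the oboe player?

4

By clue 4, the cello player is in house 3.
From clue 8, the person with the elm tree must be in house 5.
Clue 1: the person with the beech tree is in house 2.
That leaves ash as the tree for house 1.
House 3's tree must be maple (nothing else left).
House 4 tree: only pine fits.
Clue 3 places the harp player in house 2.
House 1 instrument: only flute fits.
The only instrument still possible for house 4 is oboe.
That leaves saxophone as the instrument for house 5.
So: house 1 = ash/flute, house 2 = beech/harp, house 3 = maple/cello, house 4 = pine/oboe, house 5 = elm/saxophone.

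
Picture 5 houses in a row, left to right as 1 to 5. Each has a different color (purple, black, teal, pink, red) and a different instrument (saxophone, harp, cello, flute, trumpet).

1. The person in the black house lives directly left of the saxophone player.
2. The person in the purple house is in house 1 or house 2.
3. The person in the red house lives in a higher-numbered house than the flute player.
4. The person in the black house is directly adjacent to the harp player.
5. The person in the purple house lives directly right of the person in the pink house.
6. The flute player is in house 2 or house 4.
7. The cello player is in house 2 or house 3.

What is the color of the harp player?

Clue 5 places the person in the purple house in house 2.
Clue 5 places the person in the pink house in house 1.
That leaves trumpet as the instrument for house 1.
The person in the black house is narrowed to house 3 or 4; consider each.
Placing it in house 3 leads to a contradiction, so it's in house 4.
By clue 1, the saxophone player is in house 5.
House 2's instrument must be cello (nothing else left).
House 3's instrument must be harp (nothing else left).
The only instrument still possible for house 4 is flute.
Clue 3: the person in the red house is in house 5.
The only color still possible for house 3 is teal.
So: house 1 = pink/trumpet, house 2 = purple/cello, house 3 = teal/harp, house 4 = black/flute, house 5 = red/saxophone.

teal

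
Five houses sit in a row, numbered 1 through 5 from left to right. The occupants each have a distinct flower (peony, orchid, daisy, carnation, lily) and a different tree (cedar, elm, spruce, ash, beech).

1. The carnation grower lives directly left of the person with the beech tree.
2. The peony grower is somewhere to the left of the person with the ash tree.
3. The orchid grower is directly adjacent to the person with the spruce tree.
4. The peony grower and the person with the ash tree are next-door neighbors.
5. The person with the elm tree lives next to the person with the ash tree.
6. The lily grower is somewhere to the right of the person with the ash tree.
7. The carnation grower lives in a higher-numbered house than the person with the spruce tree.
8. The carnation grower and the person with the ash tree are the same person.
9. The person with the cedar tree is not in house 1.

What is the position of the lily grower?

The carnation grower is narrowed to house 2 or 3 or 4; consider each.
Placing it in house 2 and house 3 leads to a contradiction, so it's in house 4.
By clue 1, the person with the beech tree is in house 5.
From clue 8, the person with the ash tree must be in house 4.
Clue 4 places the peony grower in house 3.
Clue 5: the person with the elm tree is in house 3.
By clue 6, the lily grower is in house 5.
House 1 tree: only spruce fits.
So house 2 gets cedar for tree.
Clue 3 places the orchid grower in house 2.
So house 1 gets daisy for flower.
So: house 1 = daisy/spruce, house 2 = orchid/cedar, house 3 = peony/elm, house 4 = carnation/ash, house 5 = lily/beech.

5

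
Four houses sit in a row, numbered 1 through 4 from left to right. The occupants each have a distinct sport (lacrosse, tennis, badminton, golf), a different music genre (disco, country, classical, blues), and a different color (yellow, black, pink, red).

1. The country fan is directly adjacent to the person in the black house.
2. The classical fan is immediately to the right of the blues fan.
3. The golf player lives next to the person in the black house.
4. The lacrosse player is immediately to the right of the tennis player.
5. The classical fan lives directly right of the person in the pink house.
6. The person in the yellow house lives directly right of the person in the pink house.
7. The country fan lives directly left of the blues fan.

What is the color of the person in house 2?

The blues fan is narrowed to house 2 or 3; consider each.
Placing it in house 2 leads to a contradiction, so it's in house 3.
The classical fan is in house 4 (clue 2).
From clue 5, the person in the pink house must be in house 3.
Clue 6 places the person in the yellow house in house 4.
Clue 7 places the country fan in house 2.
So house 1 gets disco for music genre.
From clue 1, the person in the black house must be in house 1.
From clue 3, the golf player must be in house 2.
That leaves red as the color for house 2.
By clue 4, the lacrosse player is in house 4.
By clue 4, the tennis player is in house 3.
So house 1 gets badminton for sport.
So: house 1 = badminton/disco/black, house 2 = golf/country/red, house 3 = tennis/blues/pink, house 4 = lacrosse/classical/yellow.

red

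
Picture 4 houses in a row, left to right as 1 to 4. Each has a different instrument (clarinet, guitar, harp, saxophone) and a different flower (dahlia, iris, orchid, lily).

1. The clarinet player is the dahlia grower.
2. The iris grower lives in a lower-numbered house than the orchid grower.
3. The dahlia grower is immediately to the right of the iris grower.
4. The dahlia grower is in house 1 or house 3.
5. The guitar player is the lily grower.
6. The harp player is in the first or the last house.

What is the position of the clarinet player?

3

Clue 4: the dahlia grower is in house 3.
Clue 1: the clarinet player is in house 3.
From clue 3, the iris grower must be in house 2.
So house 1 gets lily for flower.
That leaves orchid as the flower for house 4.
Clue 5 places the guitar player in house 1.
So house 2 gets saxophone for instrument.
House 4 instrument: only harp fits.
So: house 1 = guitar/lily, house 2 = saxophone/iris, house 3 = clarinet/dahlia, house 4 = harp/orchid.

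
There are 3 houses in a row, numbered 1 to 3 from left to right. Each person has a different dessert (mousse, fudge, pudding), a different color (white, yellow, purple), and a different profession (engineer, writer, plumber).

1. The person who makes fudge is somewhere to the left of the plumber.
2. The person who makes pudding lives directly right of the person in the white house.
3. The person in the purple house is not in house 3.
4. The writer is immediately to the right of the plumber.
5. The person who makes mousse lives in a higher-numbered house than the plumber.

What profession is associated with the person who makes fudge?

engineer

Clue 4 places the writer in house 3.
Clue 4: the plumber is in house 2.
From clue 5, the person who makes mousse must be in house 3.
So house 1 gets fudge for dessert.
So house 2 gets pudding for dessert.
So house 3 gets yellow for color.
House 1 profession: only engineer fits.
Clue 2: the person in the white house is in house 1.
The only color still possible for house 2 is purple.
So: house 1 = fudge/white/engineer, house 2 = pudding/purple/plumber, house 3 = mousse/yellow/writer.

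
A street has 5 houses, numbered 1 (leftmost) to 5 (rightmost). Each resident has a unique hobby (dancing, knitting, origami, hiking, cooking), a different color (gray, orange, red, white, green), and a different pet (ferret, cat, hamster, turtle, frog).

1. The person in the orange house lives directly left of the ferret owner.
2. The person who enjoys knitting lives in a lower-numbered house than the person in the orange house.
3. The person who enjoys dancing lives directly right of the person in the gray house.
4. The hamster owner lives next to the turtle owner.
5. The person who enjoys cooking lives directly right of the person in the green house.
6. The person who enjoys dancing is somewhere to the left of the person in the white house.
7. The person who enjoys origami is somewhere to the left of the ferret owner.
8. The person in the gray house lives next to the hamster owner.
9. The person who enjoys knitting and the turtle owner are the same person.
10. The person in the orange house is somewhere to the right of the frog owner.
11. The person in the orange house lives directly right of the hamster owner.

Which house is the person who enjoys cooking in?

4

The person who enjoys dancing is narrowed to house 2 or 3 or 4; consider each.
Placing it in house 2 and house 4 leads to a contradiction, so it's in house 3.
By clue 3, the person in the gray house is in house 2.
House 4 color: only orange fits.
House 5 color: only white fits.
The ferret owner is in house 5 (clue 1).
Clue 4 places the turtle owner in house 2.
By clue 9, the person who enjoys knitting is in house 2.
From clue 11, the hamster owner must be in house 3.
House 4 hobby: only cooking fits.
That leaves hiking as the hobby for house 5.
That leaves frog as the pet for house 1.
That leaves cat as the pet for house 4.
By clue 5, the person in the green house is in house 3.
That leaves origami as the hobby for house 1.
House 1 color: only red fits.
So: house 1 = origami/red/frog, house 2 = knitting/gray/turtle, house 3 = dancing/green/hamster, house 4 = cooking/orange/cat, house 5 = hiking/white/ferret.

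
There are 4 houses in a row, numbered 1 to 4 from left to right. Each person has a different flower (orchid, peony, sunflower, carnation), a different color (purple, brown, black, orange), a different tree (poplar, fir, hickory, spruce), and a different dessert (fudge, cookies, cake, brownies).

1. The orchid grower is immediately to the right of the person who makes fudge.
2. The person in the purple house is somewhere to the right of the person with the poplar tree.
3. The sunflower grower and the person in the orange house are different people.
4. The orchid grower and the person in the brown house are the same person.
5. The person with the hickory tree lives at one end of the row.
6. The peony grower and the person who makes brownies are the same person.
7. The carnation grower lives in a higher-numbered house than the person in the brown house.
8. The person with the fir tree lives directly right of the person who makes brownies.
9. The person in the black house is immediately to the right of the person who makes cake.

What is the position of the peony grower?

So house 1 gets orange for color.
That leaves cookies as the dessert for house 4.
The only flower still possible for house 1 is peony.
Clue 6 places the person who makes brownies in house 1.
Clue 8: the person with the fir tree is in house 2.
That leaves cake as the dessert for house 3.
By clue 1, the orchid grower is in house 3.
By clue 4, the person in the brown house is in house 3.
Clue 7 places the carnation grower in house 4.
Clue 9: the person in the black house is in house 4.
The only flower still possible for house 2 is sunflower.
The only color still possible for house 2 is purple.
That leaves fudge as the dessert for house 2.
Clue 2: the person with the poplar tree is in house 1.
That leaves spruce as the tree for house 3.
So house 4 gets hickory for tree.
So: house 1 = peony/orange/poplar/brownies, house 2 = sunflower/purple/fir/fudge, house 3 = orchid/brown/spruce/cake, house 4 = carnation/black/hickory/cookies.

1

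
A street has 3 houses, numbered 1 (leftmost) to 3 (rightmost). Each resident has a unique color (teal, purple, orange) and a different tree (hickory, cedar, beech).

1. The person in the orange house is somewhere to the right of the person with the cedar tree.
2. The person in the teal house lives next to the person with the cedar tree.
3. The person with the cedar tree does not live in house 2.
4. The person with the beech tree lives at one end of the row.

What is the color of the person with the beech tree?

Clue 3: the person with the cedar tree is in house 1.
House 2 tree: only hickory fits.
So house 3 gets beech for tree.
Clue 2 places the person in the teal house in house 2.
The only color still possible for house 1 is purple.
House 3's color must be orange (nothing else left).
So: house 1 = purple/cedar, house 2 = teal/hickory, house 3 = orange/beech.

orange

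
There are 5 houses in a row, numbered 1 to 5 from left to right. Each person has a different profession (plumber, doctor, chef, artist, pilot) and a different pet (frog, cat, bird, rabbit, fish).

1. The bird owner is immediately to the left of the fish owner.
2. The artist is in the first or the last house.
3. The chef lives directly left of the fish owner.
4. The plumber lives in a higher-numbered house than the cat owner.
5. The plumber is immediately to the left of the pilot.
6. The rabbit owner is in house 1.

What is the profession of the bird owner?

chef

The rabbit owner is in house 1 (clue 6).
The artist is narrowed to house 1 or 5; consider each.
Placing it in house 5 leads to a contradiction, so it's in house 1.
The pilot is narrowed to house 4 or 5; consider each.
Placing it in house 4 leads to a contradiction, so it's in house 5.
Clue 5: the plumber is in house 4.
The only pet still possible for house 5 is frog.
House 4's pet must be fish (nothing else left).
The bird owner is in house 3 (clue 1).
Clue 3: the chef is in house 3.
The only profession still possible for house 2 is doctor.
The only pet still possible for house 2 is cat.
So: house 1 = artist/rabbit, house 2 = doctor/cat, house 3 = chef/bird, house 4 = plumber/fish, house 5 = pilot/frog.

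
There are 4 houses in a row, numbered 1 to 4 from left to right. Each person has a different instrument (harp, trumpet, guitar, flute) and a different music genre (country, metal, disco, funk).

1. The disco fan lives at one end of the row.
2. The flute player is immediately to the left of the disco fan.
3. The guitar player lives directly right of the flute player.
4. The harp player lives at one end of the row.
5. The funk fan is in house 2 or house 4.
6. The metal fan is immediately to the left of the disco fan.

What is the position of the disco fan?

From clue 2, the flute player must be in house 3.
Clue 2 places the disco fan in house 4.
By clue 3, the guitar player is in house 4.
Clue 6: the metal fan is in house 3.
The only instrument still possible for house 2 is trumpet.
The only music genre still possible for house 1 is country.
That leaves funk as the music genre for house 2.
The only instrument still possible for house 1 is harp.
So: house 1 = harp/country, house 2 = trumpet/funk, house 3 = flute/metal, house 4 = guitar/disco.

4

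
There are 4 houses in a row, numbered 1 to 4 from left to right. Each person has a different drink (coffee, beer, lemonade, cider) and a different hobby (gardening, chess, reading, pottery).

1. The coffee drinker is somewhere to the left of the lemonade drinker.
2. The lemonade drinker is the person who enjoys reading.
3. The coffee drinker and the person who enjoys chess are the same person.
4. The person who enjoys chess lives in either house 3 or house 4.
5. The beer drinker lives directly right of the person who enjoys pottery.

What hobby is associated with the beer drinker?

Clue 4 places the person who enjoys chess in house 3.
From clue 3, the coffee drinker must be in house 3.
House 1's drink must be cider (nothing else left).
House 2 drink: only beer fits.
House 4's drink must be lemonade (nothing else left).
From clue 2, the person who enjoys reading must be in house 4.
From clue 5, the person who enjoys pottery must be in house 1.
So house 2 gets gardening for hobby.
So: house 1 = cider/pottery, house 2 = beer/gardening, house 3 = coffee/chess, house 4 = lemonade/reading.

gardening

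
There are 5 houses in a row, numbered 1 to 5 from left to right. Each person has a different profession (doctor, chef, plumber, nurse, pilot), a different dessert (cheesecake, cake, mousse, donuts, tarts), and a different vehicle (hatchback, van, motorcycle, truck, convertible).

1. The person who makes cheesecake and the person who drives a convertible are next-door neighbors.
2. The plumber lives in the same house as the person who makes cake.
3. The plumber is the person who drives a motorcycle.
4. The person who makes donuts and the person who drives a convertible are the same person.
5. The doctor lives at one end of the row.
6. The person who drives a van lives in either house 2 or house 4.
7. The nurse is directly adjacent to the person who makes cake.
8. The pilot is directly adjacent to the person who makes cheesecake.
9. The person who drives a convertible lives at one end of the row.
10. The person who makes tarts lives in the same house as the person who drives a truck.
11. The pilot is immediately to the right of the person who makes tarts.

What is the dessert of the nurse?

The doctor is narrowed to house 1 or 5; consider each.
Placing it in house 1 leads to a contradiction, so it's in house 5.
So house 3 gets pilot for profession.
Clue 11: the person who makes tarts is in house 2.
That leaves mousse as the dessert for house 3.
So house 4 gets cheesecake for dessert.
House 5 dessert: only donuts fits.
House 3 vehicle: only hatchback fits.
House 5's vehicle must be convertible (nothing else left).
Clue 2: the plumber is in house 1.
From clue 3, the person who drives a motorcycle must be in house 1.
The nurse is in house 2 (clue 7).
By clue 10, the person who drives a truck is in house 2.
House 4's profession must be chef (nothing else left).
The only dessert still possible for house 1 is cake.
That leaves van as the vehicle for house 4.
So: house 1 = plumber/cake/motorcycle, house 2 = nurse/tarts/truck, house 3 = pilot/mousse/hatchback, house 4 = chef/cheesecake/van, house 5 = doctor/donuts/convertible.

tarts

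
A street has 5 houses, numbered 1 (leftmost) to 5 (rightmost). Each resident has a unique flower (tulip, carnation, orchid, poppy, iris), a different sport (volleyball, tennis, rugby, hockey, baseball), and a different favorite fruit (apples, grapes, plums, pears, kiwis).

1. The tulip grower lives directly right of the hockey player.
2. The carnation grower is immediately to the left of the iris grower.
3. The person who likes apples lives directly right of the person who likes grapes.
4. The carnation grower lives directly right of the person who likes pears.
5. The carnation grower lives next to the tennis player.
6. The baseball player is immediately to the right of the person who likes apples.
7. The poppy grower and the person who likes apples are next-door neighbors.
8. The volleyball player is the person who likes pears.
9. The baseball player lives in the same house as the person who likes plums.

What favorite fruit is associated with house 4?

apples

The carnation grower is narrowed to house 2 or 3 or 4; consider each.
Placing it in house 2 and house 4 leads to a contradiction, so it's in house 3.
Clue 2 places the iris grower in house 4.
From clue 4, the person who likes pears must be in house 2.
From clue 8, the volleyball player must be in house 2.
The only sport still possible for house 4 is tennis.
Clue 1: the tulip grower is in house 2.
By clue 1, the hockey player is in house 1.
Clue 3: the person who likes apples is in house 4.
By clue 3, the person who likes grapes is in house 3.
By clue 6, the baseball player is in house 5.
From clue 7, the poppy grower must be in house 5.
Clue 9: the person who likes plums is in house 5.
House 1 flower: only orchid fits.
House 3 sport: only rugby fits.
The only favorite fruit still possible for house 1 is kiwis.
So: house 1 = orchid/hockey/kiwis, house 2 = tulip/volleyball/pears, house 3 = carnation/rugby/grapes, house 4 = iris/tennis/apples, house 5 = poppy/baseball/plums.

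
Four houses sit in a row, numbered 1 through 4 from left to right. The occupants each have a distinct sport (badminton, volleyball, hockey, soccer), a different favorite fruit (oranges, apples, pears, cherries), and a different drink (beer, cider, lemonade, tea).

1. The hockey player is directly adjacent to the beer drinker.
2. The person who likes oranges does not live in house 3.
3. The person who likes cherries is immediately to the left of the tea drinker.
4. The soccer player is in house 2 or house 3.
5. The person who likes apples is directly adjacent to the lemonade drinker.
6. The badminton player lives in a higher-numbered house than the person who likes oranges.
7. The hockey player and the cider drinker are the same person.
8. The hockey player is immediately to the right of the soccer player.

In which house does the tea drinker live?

4

House 1's sport must be volleyball (nothing else left).
House 1 drink: only lemonade fits.
The person who likes apples is in house 2 (clue 5).
That leaves pears as the favorite fruit for house 4.
That leaves oranges as the favorite fruit for house 1.
So house 3 gets cherries for favorite fruit.
Clue 3 places the tea drinker in house 4.
House 2 drink: only beer fits.
That leaves cider as the drink for house 3.
By clue 1, the hockey player is in house 3.
Clue 8: the soccer player is in house 2.
House 4's sport must be badminton (nothing else left).
So: house 1 = volleyball/oranges/lemonade, house 2 = soccer/apples/beer, house 3 = hockey/cherries/cider, house 4 = badminton/pears/tea.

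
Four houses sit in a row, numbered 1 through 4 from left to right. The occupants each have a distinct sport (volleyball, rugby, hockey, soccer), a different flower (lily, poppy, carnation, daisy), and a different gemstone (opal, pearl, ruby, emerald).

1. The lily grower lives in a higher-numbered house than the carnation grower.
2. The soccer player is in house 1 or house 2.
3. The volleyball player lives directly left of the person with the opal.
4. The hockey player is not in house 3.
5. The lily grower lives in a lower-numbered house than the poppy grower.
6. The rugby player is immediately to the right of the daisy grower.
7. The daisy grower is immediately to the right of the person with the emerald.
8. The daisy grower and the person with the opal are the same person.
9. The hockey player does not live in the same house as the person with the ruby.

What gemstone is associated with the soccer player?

opal

House 1's flower must be carnation (nothing else left).
The only flower still possible for house 4 is poppy.
House 3 sport: only rugby fits.
House 4 sport: only hockey fits.
From clue 6, the daisy grower must be in house 2.
Clue 7 places the person with the emerald in house 1.
By clue 8, the person with the opal is in house 2.
House 3's flower must be lily (nothing else left).
House 4's gemstone must be pearl (nothing else left).
Clue 3: the volleyball player is in house 1.
So house 2 gets soccer for sport.
That leaves ruby as the gemstone for house 3.
So: house 1 = volleyball/carnation/emerald, house 2 = soccer/daisy/opal, house 3 = rugby/lily/ruby, house 4 = hockey/poppy/pearl.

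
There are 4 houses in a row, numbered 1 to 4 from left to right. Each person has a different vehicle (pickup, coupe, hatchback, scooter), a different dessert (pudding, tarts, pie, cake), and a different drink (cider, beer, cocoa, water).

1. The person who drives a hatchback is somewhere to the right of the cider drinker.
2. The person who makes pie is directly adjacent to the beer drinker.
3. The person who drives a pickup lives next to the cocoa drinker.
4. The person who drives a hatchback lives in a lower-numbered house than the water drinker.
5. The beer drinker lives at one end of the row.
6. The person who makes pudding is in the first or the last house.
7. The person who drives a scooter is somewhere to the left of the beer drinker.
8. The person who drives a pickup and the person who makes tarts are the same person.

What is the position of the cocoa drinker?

Clue 7 places the beer drinker in house 4.
The only drink still possible for house 3 is water.
Clue 2: the person who makes pie is in house 3.
The person who drives a hatchback is in house 2 (clue 4).
House 4 vehicle: only coupe fits.
Clue 1 places the cider drinker in house 1.
From clue 3, the cocoa drinker must be in house 2.
By clue 8, the person who drives a pickup is in house 1.
By clue 8, the person who makes tarts is in house 1.
House 3's vehicle must be scooter (nothing else left).
The only dessert still possible for house 2 is cake.
That leaves pudding as the dessert for house 4.
So: house 1 = pickup/tarts/cider, house 2 = hatchback/cake/cocoa, house 3 = scooter/pie/water, house 4 = coupe/pudding/beer.

2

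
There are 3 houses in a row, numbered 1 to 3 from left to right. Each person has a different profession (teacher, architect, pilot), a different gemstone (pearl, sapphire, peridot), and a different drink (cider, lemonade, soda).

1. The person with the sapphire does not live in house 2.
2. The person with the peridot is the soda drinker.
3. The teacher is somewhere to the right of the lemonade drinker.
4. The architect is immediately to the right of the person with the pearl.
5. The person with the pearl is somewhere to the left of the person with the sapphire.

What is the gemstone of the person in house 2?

peridot

Clue 5: the person with the sapphire is in house 3.
That leaves pilot as the profession for house 1.
House 3 drink: only cider fits.
The architect is narrowed to house 2 or 3; consider each.
Placing it in house 3 leads to a contradiction, so it's in house 2.
From clue 4, the person with the pearl must be in house 1.
So house 3 gets teacher for profession.
That leaves peridot as the gemstone for house 2.
By clue 2, the soda drinker is in house 2.
So house 1 gets lemonade for drink.
So: house 1 = pilot/pearl/lemonade, house 2 = architect/peridot/soda, house 3 = teacher/sapphire/cider.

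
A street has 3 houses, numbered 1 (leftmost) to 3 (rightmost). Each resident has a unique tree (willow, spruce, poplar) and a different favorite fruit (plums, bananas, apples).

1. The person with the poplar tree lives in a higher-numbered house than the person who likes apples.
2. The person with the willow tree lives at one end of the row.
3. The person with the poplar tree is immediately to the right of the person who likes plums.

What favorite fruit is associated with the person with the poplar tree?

So house 3 gets bananas for favorite fruit.
The person with the poplar tree is narrowed to house 2 or 3; consider each.
Placing it in house 2 leads to a contradiction, so it's in house 3.
Clue 3: the person who likes plums is in house 2.
That leaves spruce as the tree for house 2.
That leaves apples as the favorite fruit for house 1.
That leaves willow as the tree for house 1.
So: house 1 = willow/apples, house 2 = spruce/plums, house 3 = poplar/bananas.

bananas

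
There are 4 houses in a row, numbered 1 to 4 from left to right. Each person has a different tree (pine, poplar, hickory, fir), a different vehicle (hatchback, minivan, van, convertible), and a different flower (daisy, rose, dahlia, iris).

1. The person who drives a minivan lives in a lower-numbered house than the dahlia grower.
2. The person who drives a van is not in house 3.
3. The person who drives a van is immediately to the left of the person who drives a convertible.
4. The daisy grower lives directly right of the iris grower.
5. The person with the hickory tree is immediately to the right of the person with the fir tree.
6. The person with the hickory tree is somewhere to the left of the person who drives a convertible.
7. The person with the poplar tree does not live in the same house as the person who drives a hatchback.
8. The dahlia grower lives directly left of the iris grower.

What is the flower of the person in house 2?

dahlia

From clue 6, the person with the hickory tree must be in house 2.
By clue 6, the person who drives a convertible is in house 3.
The dahlia grower is in house 2 (clue 8).
Clue 8: the iris grower is in house 3.
The only vehicle still possible for house 4 is hatchback.
The only flower still possible for house 1 is rose.
House 4 flower: only daisy fits.
Clue 1: the person who drives a minivan is in house 1.
Clue 3: the person who drives a van is in house 2.
Clue 5 places the person with the fir tree in house 1.
The only tree still possible for house 4 is pine.
House 3 tree: only poplar fits.
So: house 1 = fir/minivan/rose, house 2 = hickory/van/dahlia, house 3 = poplar/convertible/iris, house 4 = pine/hatchback/daisy.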